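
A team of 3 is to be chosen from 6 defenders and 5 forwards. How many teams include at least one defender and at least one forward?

135

With no constraint there are C(11,3) = 165 possible selections.
Selections missing a whole group: no defenders → C(5,3) = 10; no forwards → C(6,3) = 20.
Both groups omitted at once is impossible, so 165 − 30 = 135.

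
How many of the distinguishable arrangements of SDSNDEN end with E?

With the last slot taken by E, it remains to arrange the other 6 letters (SDSNDN).
Those 6 letters have D appearing twice, N appearing twice, and S appearing twice, giving (6)!/(2!·2!·2!) = 90.

90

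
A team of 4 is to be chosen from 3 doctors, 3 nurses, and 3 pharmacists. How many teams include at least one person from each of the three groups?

Unrestricted: C(9,4) = 126 ways to pick any 4 of the 9.
Selections missing a whole group: no doctors → C(6,4) = 15; no nurses → C(6,4) = 15; no pharmacists → C(6,4) = 15.
Add back selections omitting two groups (i.e. drawn from a single group): C(3,4) + C(3,4) + C(3,4) = 0.
By inclusion–exclusion: 126 − 45 + 0 = 81.

81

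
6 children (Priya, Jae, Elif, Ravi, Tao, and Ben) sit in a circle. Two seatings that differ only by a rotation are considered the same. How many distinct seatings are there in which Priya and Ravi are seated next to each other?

48

Glue Priya and Ravi into a block (2 internal orders). Seating 5 units around a circle gives (4)! arrangements.
So 2 × (4)! = 2 × 24 = 48.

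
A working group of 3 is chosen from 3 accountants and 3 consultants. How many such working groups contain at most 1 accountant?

Split by how many accountants are chosen (0 through 1).
Sum: C(3,0)·C(3,3) + C(3,1)·C(3,2) = 1 + 9 = 10.

10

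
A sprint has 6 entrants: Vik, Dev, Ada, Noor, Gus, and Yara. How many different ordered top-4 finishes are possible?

360

This is an ordered selection of 4 from 6: P(6,4).
That gives 6 × 5 × 4 × 3 = 360.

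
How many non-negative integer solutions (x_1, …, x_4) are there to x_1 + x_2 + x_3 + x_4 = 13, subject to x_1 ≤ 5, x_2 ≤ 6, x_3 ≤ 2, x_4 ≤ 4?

By stars and bars, unrestricted non-negative solutions to x_1+…+x_4 = 13 number C(13+3,3) = 560.
Subtract solutions that violate a single cap (substitute x_i' = x_i − (cap_i+1)): x_1 ≥ 6 gives C(10,3) = 120; x_2 ≥ 7 gives C(9,3) = 84; x_3 ≥ 3 gives C(13,3) = 286; x_4 ≥ 5 gives C(11,3) = 165. Together 655.
Add back pairs where two caps are both exceeded: 1 + 35 + 10 + 20 + 4 + 56 = 126.
By inclusion–exclusion the count is 560 − 655 + 126 = 31.

31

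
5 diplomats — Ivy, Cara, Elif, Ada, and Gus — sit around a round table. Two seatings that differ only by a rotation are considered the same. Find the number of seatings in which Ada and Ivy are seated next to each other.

Treat {Ada, Ivy} as one unit (2 internal orders) and seat the resulting 4 units around the table: (3)! circular arrangements.
So 2 × (3)! = 2 × 6 = 12.

12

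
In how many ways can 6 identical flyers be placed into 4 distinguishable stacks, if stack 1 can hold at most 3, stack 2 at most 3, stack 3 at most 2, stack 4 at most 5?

43

By stars and bars, unrestricted non-negative solutions to x_1+…+x_4 = 6 number C(6+3,3) = 84.
Subtract solutions that violate a single cap (substitute x_i' = x_i − (cap_i+1)): x_1 ≥ 4 gives C(5,3) = 10; x_2 ≥ 4 gives C(5,3) = 10; x_3 ≥ 3 gives C(6,3) = 20; x_4 ≥ 6 gives C(3,3) = 1. Together 41.
No two caps can be exceeded simultaneously, so the pair terms are all 0.
By inclusion–exclusion the count is 84 − 41 + 0 = 43.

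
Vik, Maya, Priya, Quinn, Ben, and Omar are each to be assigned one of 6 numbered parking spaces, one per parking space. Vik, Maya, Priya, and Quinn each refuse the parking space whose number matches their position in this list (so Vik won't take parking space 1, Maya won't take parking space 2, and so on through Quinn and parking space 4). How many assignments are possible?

Let Aᵢ (for 1 ≤ i ≤ 4) be the placements that put person i in their forbidden parking space. Any j of these fix j positions, leaving (6−j)! ways to fill the rest, and there are C(4,j) ways to pick which j.
By inclusion–exclusion, the number of valid placements is Σ_{j=0}^{4} (−1)^j C(4,j)·(6−j)!.
Computing: 720 − 480 + 144 − 24 + 2 = 362.

362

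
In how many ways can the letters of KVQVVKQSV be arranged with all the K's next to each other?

Treat the 2 copies of K as a single block. The multiset to arrange is then {KK, Q, Q, S, V, V, V, V}, 8 items in all.
That gives (8)!/(4!·2!) = 840 arrangements.

840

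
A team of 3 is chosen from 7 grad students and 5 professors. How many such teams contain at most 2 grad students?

185

Split by how many grad students are chosen (0 through 2).
Sum: C(7,0)·C(5,3) + C(7,1)·C(5,2) + C(7,2)·C(5,1) = 10 + 70 + 105 = 185.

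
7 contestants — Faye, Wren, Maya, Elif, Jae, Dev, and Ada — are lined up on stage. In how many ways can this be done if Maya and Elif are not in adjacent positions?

Of the 7! = 5040 arrangements, those with Maya and Elif adjacent number 2 × 6! = 1440 (treat the pair as a block with 2 internal orders).
Complementary counting: 5040 − 1440 = 3600.

3600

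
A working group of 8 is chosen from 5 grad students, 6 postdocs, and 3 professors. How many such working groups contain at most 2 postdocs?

469

Split by how many postdocs are chosen (0 through 2).
Sum: C(6,0)·C(8,8) + C(6,1)·C(8,7) + C(6,2)·C(8,6) = 1 + 48 + 420 = 469.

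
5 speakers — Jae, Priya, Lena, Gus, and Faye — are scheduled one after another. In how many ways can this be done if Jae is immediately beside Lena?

48

Place the 3 others and the Jae-Lena pair as 4 objects in a line; the pair has 2 internal arrangements.
That gives 2 × 4! = 2 × 24 = 48.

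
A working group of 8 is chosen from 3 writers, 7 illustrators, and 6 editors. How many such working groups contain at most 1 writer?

6435

Split by how many writers are chosen (0 through 1).
Sum: C(3,0)·C(13,8) + C(3,1)·C(13,7) = 1287 + 5148 = 6435.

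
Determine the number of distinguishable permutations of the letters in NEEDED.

The 6 letters of NEEDED have repeats: D appearing twice and E appearing 3 times.
So there are 6! / (3!·2!) = 60 distinguishable arrangements.

60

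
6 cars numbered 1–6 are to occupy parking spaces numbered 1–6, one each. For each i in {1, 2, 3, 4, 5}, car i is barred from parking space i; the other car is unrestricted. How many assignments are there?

309

Let Aᵢ (for 1 ≤ i ≤ 5) be the placements that put car i in its forbidden parking space. Any j of these fix j positions, leaving (6−j)! ways to fill the rest, and there are C(5,j) ways to pick which j.
By inclusion–exclusion, the number of valid placements is Σ_{j=0}^{5} (−1)^j C(5,j)·(6−j)!.
Computing: 720 − 600 + 240 − 60 + 10 − 1 = 309.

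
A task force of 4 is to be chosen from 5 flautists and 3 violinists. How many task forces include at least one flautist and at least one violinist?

65

Unrestricted: C(8,4) = 70 ways to pick any 4 of the 8.
Selections missing a whole group: no flautists → C(3,4) = 0; no violinists → C(5,4) = 5.
Both groups omitted at once is impossible, so 70 − 5 = 65.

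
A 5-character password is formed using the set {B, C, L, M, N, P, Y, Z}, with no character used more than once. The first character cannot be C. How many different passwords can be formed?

The first character has 8−1 = 7 choices (anything except C).
The remaining 4 characters are filled from the other 7 symbols without repetition: 7 × 6 × 5 × 4 = 840.
Total: 7 × 840 = 5880.

5880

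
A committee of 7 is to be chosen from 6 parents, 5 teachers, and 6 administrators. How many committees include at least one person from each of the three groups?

Total 7-person selections from all 17: C(17,7) = 19448.
Selections missing a whole group: no parents → C(11,7) = 330; no teachers → C(12,7) = 792; no administrators → C(11,7) = 330.
Add back selections omitting two groups (i.e. drawn from a single group): C(6,7) + C(5,7) + C(6,7) = 0.
By inclusion–exclusion: 19448 − 1452 + 0 = 17996.

17996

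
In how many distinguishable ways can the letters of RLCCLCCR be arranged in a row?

420

RLCCLCCR has 8 letters with C appearing 4 times, L appearing twice, and R appearing twice.
The number of distinct arrangements is 8!/(4!·2!·2!) = 40320/96 = 420.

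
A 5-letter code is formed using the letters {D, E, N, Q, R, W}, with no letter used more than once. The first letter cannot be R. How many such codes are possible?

The first letter has 6−1 = 5 choices (anything except R).
The remaining 4 letters are filled from the other 5 symbols without repetition: 5 × 4 × 3 × 2 = 120.
Total: 5 × 120 = 600.

600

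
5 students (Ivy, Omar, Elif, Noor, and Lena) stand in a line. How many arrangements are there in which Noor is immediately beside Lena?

Place the 3 others and the Noor-Lena pair as 4 objects in a line; the pair has 2 internal arrangements.
That gives 2 × 4! = 2 × 24 = 48.

48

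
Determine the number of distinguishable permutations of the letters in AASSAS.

20

AASSAS has 6 letters with A appearing 3 times and S appearing 3 times.
Dividing 6! = 720 by 3!·3! = 36 for the repeated letters gives 20.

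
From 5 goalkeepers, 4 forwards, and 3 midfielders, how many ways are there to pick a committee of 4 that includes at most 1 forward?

294

Split by how many forwards are chosen (0 through 1).
Sum: C(4,0)·C(8,4) + C(4,1)·C(8,3) = 70 + 224 = 294.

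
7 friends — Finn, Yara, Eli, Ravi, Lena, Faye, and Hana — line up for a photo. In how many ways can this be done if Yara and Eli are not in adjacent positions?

There are 7! = 5040 arrangements in all. If Yara and Eli are adjacent, merging them into one block gives 2·(6)! = 1440 arrangements.
So 5040 − 1440 = 3600 arrangements keep them apart.

3600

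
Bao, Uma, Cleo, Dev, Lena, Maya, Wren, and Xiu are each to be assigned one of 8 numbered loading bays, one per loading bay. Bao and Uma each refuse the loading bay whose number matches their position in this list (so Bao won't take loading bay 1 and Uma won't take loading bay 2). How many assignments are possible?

30960

Let Aᵢ (for i ∈ {1, 2}) be the placements that put person i in their forbidden loading bay. Any j of these fix j positions, leaving (8−j)! ways to fill the rest, and there are C(2,j) ways to pick which j.
By inclusion–exclusion, the number of valid placements is Σ_{j=0}^{2} (−1)^j C(2,j)·(8−j)!.
Computing: 40320 − 10080 + 720 = 30960.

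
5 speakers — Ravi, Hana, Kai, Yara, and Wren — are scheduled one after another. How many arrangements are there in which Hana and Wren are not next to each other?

72

Of the 5! = 120 arrangements, those with Hana and Wren adjacent number 2 × 4! = 48 (treat the pair as a block with 2 internal orders).
So 120 − 48 = 72 arrangements keep them apart.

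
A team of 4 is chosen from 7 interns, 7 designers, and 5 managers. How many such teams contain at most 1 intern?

Split by how many interns are chosen (0 through 1).
Sum: C(7,0)·C(12,4) + C(7,1)·C(12,3) = 495 + 1540 = 2035.

2035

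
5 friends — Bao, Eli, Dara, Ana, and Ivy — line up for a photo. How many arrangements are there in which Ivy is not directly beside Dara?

72

Of the 5! = 120 arrangements, those with Ivy and Dara adjacent number 2 × 4! = 48 (treat the pair as a block with 2 internal orders).
So 120 − 48 = 72 arrangements keep them apart.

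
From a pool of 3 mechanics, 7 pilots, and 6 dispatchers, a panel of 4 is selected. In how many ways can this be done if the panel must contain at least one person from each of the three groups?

Unrestricted: C(16,4) = 1820 ways to pick any 4 of the 16.
Selections missing a whole group: no mechanics → C(13,4) = 715; no pilots → C(9,4) = 126; no dispatchers → C(10,4) = 210.
Add back selections omitting two groups (i.e. drawn from a single group): C(3,4) + C(7,4) + C(6,4) = 50.
By inclusion–exclusion: 1820 − 1051 + 50 = 819.

819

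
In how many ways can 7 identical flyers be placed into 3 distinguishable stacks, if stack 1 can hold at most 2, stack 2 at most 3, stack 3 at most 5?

By stars and bars, unrestricted non-negative solutions to x_1+…+x_3 = 7 number C(7+2,2) = 36.
Subtract solutions that violate a single cap (substitute x_i' = x_i − (cap_i+1)): x_1 ≥ 3 gives C(6,2) = 15; x_2 ≥ 4 gives C(5,2) = 10; x_3 ≥ 6 gives C(3,2) = 3. Together 28.
Add back pairs where two caps are both exceeded: 1 + 0 + 0 = 1.
By inclusion–exclusion the count is 36 − 28 + 1 = 9.

9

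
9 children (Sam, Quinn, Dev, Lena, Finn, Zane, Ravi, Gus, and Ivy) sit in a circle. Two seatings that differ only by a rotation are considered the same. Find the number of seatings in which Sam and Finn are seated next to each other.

10080

Glue Sam and Finn into a block (2 internal orders). Seating 8 units around a circle gives (7)! arrangements.
So 2 × (7)! = 2 × 5040 = 10080.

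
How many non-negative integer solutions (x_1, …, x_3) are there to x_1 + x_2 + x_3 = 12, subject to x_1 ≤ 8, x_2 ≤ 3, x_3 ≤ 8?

Without the upper bounds there are C(14,2) = 91 ways to split 12 among 3 variables.
Subtract solutions that violate a single cap (substitute x_i' = x_i − (cap_i+1)): x_1 ≥ 9 gives C(5,2) = 10; x_2 ≥ 4 gives C(10,2) = 45; x_3 ≥ 9 gives C(5,2) = 10. Together 65.
No two caps can be exceeded simultaneously, so the pair terms are all 0.
By inclusion–exclusion the count is 91 − 65 + 0 = 26.

26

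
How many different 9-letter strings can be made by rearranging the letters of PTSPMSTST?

5040

Letter multiplicities in PTSPMSTST: M×1, P×2, S×3, T×3.
The number of distinct arrangements is 9!/(3!·3!·2!) = 362880/72 = 5040.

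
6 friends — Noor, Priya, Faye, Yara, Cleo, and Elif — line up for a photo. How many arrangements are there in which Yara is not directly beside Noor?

480

There are 6! = 720 arrangements in all. If Yara and Noor are adjacent, merging them into one block gives 2·(5)! = 240 arrangements.
Complementary counting: 720 − 240 = 480.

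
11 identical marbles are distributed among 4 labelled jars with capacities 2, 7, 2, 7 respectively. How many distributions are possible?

54

Ignoring the caps, the number of non-negative solutions to x_1+…+x_4 = 11 is C(14,3) = 364.
Subtract solutions that violate a single cap (substitute x_i' = x_i − (cap_i+1)): x_1 ≥ 3 gives C(11,3) = 165; x_2 ≥ 8 gives C(6,3) = 20; x_3 ≥ 3 gives C(11,3) = 165; x_4 ≥ 8 gives C(6,3) = 20. Together 370.
Add back pairs where two caps are both exceeded: 1 + 56 + 1 + 1 + 0 + 1 = 60.
By inclusion–exclusion the count is 364 − 370 + 60 = 54.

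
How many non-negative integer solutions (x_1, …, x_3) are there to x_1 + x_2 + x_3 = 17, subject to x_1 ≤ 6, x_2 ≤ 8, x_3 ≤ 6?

Ignoring the caps, the number of non-negative solutions to x_1+…+x_3 = 17 is C(19,2) = 171.
Subtract solutions that violate a single cap (substitute x_i' = x_i − (cap_i+1)): x_1 ≥ 7 gives C(12,2) = 66; x_2 ≥ 9 gives C(10,2) = 45; x_3 ≥ 7 gives C(12,2) = 66. Together 177.
Add back pairs where two caps are both exceeded: 3 + 10 + 3 = 16.
By inclusion–exclusion the count is 171 − 177 + 16 = 10.

10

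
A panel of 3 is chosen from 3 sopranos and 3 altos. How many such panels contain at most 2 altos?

Split by how many altos are chosen (0 through 2).
Sum: C(3,0)·C(3,3) + C(3,1)·C(3,2) + C(3,2)·C(3,1) = 1 + 9 + 9 = 19.

19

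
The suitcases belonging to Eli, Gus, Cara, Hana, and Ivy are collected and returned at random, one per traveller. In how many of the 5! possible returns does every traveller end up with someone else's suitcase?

44

Count assignments avoiding every fixed point. For any j of the 5 travellers fixed to their own suitcase, the other 5−j can be arranged in (5−j)! ways.
By inclusion–exclusion this is Σ_{j=0}^{5} (−1)^j C(5,j)·(5−j)!.
Computing: 120 − 120 + 60 − 20 + 5 − 1 = 44.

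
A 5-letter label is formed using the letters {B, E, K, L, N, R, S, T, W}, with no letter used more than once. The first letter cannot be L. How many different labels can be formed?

13440

The first letter has 9−1 = 8 choices (anything except L).
The remaining 4 letters are filled from the other 8 symbols without repetition: 8 × 7 × 6 × 5 = 1680.
Total: 8 × 1680 = 13440.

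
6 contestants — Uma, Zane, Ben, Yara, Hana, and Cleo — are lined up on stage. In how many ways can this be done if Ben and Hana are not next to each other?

480

Of the 6! = 720 arrangements, those with Ben and Hana adjacent number 2 × 5! = 240 (treat the pair as a block with 2 internal orders).
So 720 − 240 = 480 arrangements keep them apart.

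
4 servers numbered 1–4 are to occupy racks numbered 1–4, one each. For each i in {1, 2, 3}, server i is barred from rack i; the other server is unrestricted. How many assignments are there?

Let Aᵢ (for i ∈ {1, 2, 3}) be the placements that put server i in its forbidden rack. Any j of these fix j positions, leaving (4−j)! ways to fill the rest, and there are C(3,j) ways to pick which j.
By inclusion–exclusion, the number of valid placements is Σ_{j=0}^{3} (−1)^j C(3,j)·(4−j)!.
Computing: 24 − 18 + 6 − 1 = 11.

11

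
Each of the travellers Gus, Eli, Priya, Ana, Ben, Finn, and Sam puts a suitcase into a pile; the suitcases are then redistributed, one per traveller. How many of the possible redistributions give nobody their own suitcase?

Let Aᵢ be the assignments in which traveller i gets their own suitcase. We want the size of the complement of A₁∪…∪A_7.
By inclusion–exclusion this is Σ_{j=0}^{7} (−1)^j C(7,j)·(7−j)!.
Computing: 5040 − 5040 + 2520 − 840 + 210 − 42 + 7 − 1 = 1854.

1854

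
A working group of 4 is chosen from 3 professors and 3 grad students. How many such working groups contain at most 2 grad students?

12

Split by how many grad students are chosen (0 through 2).
Sum: C(3,0)·C(3,4) + C(3,1)·C(3,3) + C(3,2)·C(3,2) = 0 + 3 + 9 = 12.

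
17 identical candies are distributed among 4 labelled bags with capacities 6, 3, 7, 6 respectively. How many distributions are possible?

52

Ignoring the caps, the number of non-negative solutions to x_1+…+x_4 = 17 is C(20,3) = 1140.
Subtract solutions that violate a single cap (substitute x_i' = x_i − (cap_i+1)): x_1 ≥ 7 gives C(13,3) = 286; x_2 ≥ 4 gives C(16,3) = 560; x_3 ≥ 8 gives C(12,3) = 220; x_4 ≥ 7 gives C(13,3) = 286. Together 1352.
Add back pairs where two caps are both exceeded: 84 + 10 + 20 + 56 + 84 + 10 = 264.
By inclusion–exclusion the count is 1140 − 1352 + 264 = 52.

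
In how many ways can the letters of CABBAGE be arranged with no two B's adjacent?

900

There are 7!/(2!·2!) = 1260 arrangements of CABBAGE in total.
If the two B's are adjacent, glue them into one block, leaving 6 items to arrange: (6)!/(2!) = 360 ways.
Hence 1260 − 360 = 900.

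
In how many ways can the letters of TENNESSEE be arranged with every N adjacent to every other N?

Treat the 2 copies of N as a single block. The multiset to arrange is then {NN, E, E, E, E, S, S, T}, 8 items in all.
That gives (8)!/(4!·2!) = 840 arrangements.

840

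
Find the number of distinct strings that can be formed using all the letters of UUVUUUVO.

UUVUUUVO has 8 letters with U appearing 5 times and V appearing twice.
So there are 8! / (5!·2!) = 168 distinguishable arrangements.

168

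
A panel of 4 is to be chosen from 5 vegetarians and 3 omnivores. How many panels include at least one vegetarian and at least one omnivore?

65

Total 4-person selections from all 8: C(8,4) = 70.
Subtract selections that omit an entire group: no vegetarians → C(3,4) = 0; no omnivores → C(5,4) = 5.
Both groups omitted at once is impossible, so 70 − 5 = 65.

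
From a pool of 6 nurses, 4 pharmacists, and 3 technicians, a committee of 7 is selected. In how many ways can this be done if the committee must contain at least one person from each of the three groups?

1559

With no constraint there are C(13,7) = 1716 possible selections.
Subtract selections that omit an entire group: no nurses → C(7,7) = 1; no pharmacists → C(9,7) = 36; no technicians → C(10,7) = 120.
Add back selections omitting two groups (i.e. drawn from a single group): C(6,7) + C(4,7) + C(3,7) = 0.
By inclusion–exclusion: 1716 − 157 + 0 = 1559.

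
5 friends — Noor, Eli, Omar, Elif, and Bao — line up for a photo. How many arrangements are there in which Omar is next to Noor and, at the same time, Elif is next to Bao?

24

Treat {Omar,Noor} as one block (2 orders) and {Elif,Bao} as another (2 orders).
That leaves 3 units to arrange: 2 × 2 × 3! = 4 × 6 = 24.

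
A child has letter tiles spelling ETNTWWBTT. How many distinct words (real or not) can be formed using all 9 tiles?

7560

The 9 letters of ETNTWWBTT have repeats: T appearing 4 times and W appearing twice.
The number of distinct arrangements is 9!/(4!·2!) = 362880/48 = 7560.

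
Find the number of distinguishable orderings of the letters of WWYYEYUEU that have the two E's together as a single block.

Treat the 2 copies of E as a single block. The multiset to arrange is then {EE, U, U, W, W, Y, Y, Y}, 8 items in all.
That gives (8)!/(3!·2!·2!) = 1680 arrangements.

1680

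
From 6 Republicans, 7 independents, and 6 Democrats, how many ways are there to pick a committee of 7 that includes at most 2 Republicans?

31317

Split by how many Republicans are chosen (0 through 2).
Sum: C(6,0)·C(13,7) + C(6,1)·C(13,6) + C(6,2)·C(13,5) = 1716 + 10296 + 19305 = 31317.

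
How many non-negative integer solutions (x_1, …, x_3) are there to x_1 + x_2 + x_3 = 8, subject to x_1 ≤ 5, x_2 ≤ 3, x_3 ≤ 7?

23

By stars and bars, unrestricted non-negative solutions to x_1+…+x_3 = 8 number C(8+2,2) = 45.
Subtract solutions that violate a single cap (substitute x_i' = x_i − (cap_i+1)): x_1 ≥ 6 gives C(4,2) = 6; x_2 ≥ 4 gives C(6,2) = 15; x_3 ≥ 8 gives C(2,2) = 1. Together 22.
No two caps can be exceeded simultaneously, so the pair terms are all 0.
By inclusion–exclusion the count is 45 − 22 + 0 = 23.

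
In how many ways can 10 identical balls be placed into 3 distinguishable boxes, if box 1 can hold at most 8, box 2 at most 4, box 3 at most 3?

Without the upper bounds there are C(12,2) = 66 ways to split 10 among 3 boxes.
Subtract solutions that violate a single cap (substitute x_i' = x_i − (cap_i+1)): x_1 ≥ 9 gives C(3,2) = 3; x_2 ≥ 5 gives C(7,2) = 21; x_3 ≥ 4 gives C(8,2) = 28. Together 52.
Add back pairs where two caps are both exceeded: 0 + 0 + 3 = 3.
By inclusion–exclusion the count is 66 − 52 + 3 = 17.

17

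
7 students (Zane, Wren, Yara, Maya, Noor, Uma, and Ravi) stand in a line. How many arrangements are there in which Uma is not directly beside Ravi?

There are 7! = 5040 arrangements in all. If Uma and Ravi are adjacent, merging them into one block gives 2·(6)! = 1440 arrangements.
So 5040 − 1440 = 3600 arrangements keep them apart.

3600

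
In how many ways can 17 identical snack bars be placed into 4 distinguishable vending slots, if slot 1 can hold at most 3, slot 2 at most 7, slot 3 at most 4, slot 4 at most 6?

20

Without the upper bounds there are C(20,3) = 1140 ways to split 17 among 4 vending slots.
Subtract solutions that violate a single cap (substitute x_i' = x_i − (cap_i+1)): x_1 ≥ 4 gives C(16,3) = 560; x_2 ≥ 8 gives C(12,3) = 220; x_3 ≥ 5 gives C(15,3) = 455; x_4 ≥ 7 gives C(13,3) = 286. Together 1521.
Add back pairs where two caps are both exceeded: 56 + 165 + 84 + 35 + 10 + 56 = 406.
Subtract triples: 1 + 0 + 4 + 0 = 5.
By inclusion–exclusion the count is 1140 − 1521 + 406 − 5 = 20.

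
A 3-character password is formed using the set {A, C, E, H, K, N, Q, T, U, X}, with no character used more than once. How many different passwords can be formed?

720

This is a permutation of 3 out of 10: P(10,3) = 10!/7!.
That product is 10 × 9 × 8 = 720.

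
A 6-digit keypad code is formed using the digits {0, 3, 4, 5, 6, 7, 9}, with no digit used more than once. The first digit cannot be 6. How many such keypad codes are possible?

4320

The first digit has 7−1 = 6 choices (anything except 6).
The remaining 5 digits are filled from the other 6 symbols without repetition: 6 × 5 × 4 × 3 × 2 = 720.
Total: 6 × 720 = 4320.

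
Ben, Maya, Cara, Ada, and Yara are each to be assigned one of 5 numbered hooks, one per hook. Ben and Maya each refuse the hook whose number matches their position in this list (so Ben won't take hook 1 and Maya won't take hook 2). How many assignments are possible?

Let Aᵢ (for i ∈ {1, 2}) be the placements that put person i in their forbidden hook. Any j of these fix j positions, leaving (5−j)! ways to fill the rest, and there are C(2,j) ways to pick which j.
By inclusion–exclusion, the number of valid placements is Σ_{j=0}^{2} (−1)^j C(2,j)·(5−j)!.
Computing: 120 − 48 + 6 = 78.

78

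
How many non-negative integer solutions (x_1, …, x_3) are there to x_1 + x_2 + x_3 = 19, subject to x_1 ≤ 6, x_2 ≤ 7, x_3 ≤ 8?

By stars and bars, unrestricted non-negative solutions to x_1+…+x_3 = 19 number C(19+2,2) = 210.
Subtract solutions that violate a single cap (substitute x_i' = x_i − (cap_i+1)): x_1 ≥ 7 gives C(14,2) = 91; x_2 ≥ 8 gives C(13,2) = 78; x_3 ≥ 9 gives C(12,2) = 66. Together 235.
Add back pairs where two caps are both exceeded: 15 + 10 + 6 = 31.
By inclusion–exclusion the count is 210 − 235 + 31 = 6.

6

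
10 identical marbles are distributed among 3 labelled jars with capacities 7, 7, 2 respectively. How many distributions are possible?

18

By stars and bars, unrestricted non-negative solutions to x_1+…+x_3 = 10 number C(10+2,2) = 66.
Subtract solutions that violate a single cap (substitute x_i' = x_i − (cap_i+1)): x_1 ≥ 8 gives C(4,2) = 6; x_2 ≥ 8 gives C(4,2) = 6; x_3 ≥ 3 gives C(9,2) = 36. Together 48.
No two caps can be exceeded simultaneously, so the pair terms are all 0.
By inclusion–exclusion the count is 66 − 48 + 0 = 18.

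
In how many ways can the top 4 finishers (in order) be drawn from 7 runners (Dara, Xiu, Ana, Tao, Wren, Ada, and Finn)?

There are 7 choices for 1st place, 6 for 2nd, and so on down to 4 for position 4.
That gives 7 × 6 × 5 × 4 = 840.

840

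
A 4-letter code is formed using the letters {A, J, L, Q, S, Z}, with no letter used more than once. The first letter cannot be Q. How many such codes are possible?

300

The first letter has 6−1 = 5 choices (anything except Q).
The remaining 3 letters are filled from the other 5 symbols without repetition: 5 × 4 × 3 = 60.
Total: 5 × 60 = 300.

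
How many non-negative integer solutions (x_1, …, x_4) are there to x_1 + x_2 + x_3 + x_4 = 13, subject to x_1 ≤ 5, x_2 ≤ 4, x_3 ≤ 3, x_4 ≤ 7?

69

Ignoring the caps, the number of non-negative solutions to x_1+…+x_4 = 13 is C(16,3) = 560.
Subtract solutions that violate a single cap (substitute x_i' = x_i − (cap_i+1)): x_1 ≥ 6 gives C(10,3) = 120; x_2 ≥ 5 gives C(11,3) = 165; x_3 ≥ 4 gives C(12,3) = 220; x_4 ≥ 8 gives C(8,3) = 56. Together 561.
Add back pairs where two caps are both exceeded: 10 + 20 + 0 + 35 + 1 + 4 = 70.
By inclusion–exclusion the count is 560 − 561 + 70 = 69.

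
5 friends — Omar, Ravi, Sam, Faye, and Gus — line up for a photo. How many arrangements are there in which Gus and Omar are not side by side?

Of the 5! = 120 arrangements, those with Gus and Omar adjacent number 2 × 4! = 48 (treat the pair as a block with 2 internal orders).
So 120 − 48 = 72 arrangements keep them apart.

72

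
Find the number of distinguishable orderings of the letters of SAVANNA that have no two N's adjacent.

300

Total arrangements of SAVANNA: 7!/(3!·2!) = 420.
If the two N's are adjacent, glue them into one block, leaving 6 items to arrange: (6)!/(3!) = 120 ways.
Subtracting, 420 − 120 = 300 arrangements keep the N's apart.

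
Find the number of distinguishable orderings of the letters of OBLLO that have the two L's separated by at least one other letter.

18

There are 5!/(2!·2!) = 30 arrangements of OBLLO in total.
Arrangements with the L's together: treat LL as one letter, giving (4)!/(2!) = 12.
Subtracting, 30 − 12 = 18 arrangements keep the L's apart.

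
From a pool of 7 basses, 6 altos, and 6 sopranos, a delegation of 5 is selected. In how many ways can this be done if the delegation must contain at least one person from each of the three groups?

8295

Unrestricted: C(19,5) = 11628 ways to pick any 5 of the 19.
Subtract selections that omit an entire group: no basses → C(12,5) = 792; no altos → C(13,5) = 1287; no sopranos → C(13,5) = 1287.
Add back selections omitting two groups (i.e. drawn from a single group): C(7,5) + C(6,5) + C(6,5) = 33.
By inclusion–exclusion: 11628 − 3366 + 33 = 8295.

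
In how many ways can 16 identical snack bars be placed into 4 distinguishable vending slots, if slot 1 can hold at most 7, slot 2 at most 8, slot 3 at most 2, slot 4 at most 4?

45

Ignoring the caps, the number of non-negative solutions to x_1+…+x_4 = 16 is C(19,3) = 969.
Subtract solutions that violate a single cap (substitute x_i' = x_i − (cap_i+1)): x_1 ≥ 8 gives C(11,3) = 165; x_2 ≥ 9 gives C(10,3) = 120; x_3 ≥ 3 gives C(16,3) = 560; x_4 ≥ 5 gives C(14,3) = 364. Together 1209.
Add back pairs where two caps are both exceeded: 0 + 56 + 20 + 35 + 10 + 165 = 286.
Subtract triples: 0 + 0 + 1 + 0 = 1.
By inclusion–exclusion the count is 969 − 1209 + 286 − 1 = 45.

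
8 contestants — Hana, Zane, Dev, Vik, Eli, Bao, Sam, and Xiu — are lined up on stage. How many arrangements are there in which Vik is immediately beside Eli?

10080

Glue Vik and Eli into one block (2 internal orders), leaving 7 units to arrange in a row.
So the count is 2·(7)! = 10080.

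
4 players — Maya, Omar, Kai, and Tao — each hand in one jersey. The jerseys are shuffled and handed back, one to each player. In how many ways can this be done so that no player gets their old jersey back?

Count assignments avoiding every fixed point. For any j of the 4 players fixed to their old jersey, the other 4−j can be arranged in (4−j)! ways.
By inclusion–exclusion this is Σ_{j=0}^{4} (−1)^j C(4,j)·(4−j)!.
Computing: 24 − 24 + 12 − 4 + 1 = 9.

9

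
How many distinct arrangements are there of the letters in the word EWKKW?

30

EWKKW has 5 letters with K appearing twice and W appearing twice.
The number of distinct arrangements is 5!/(2!·2!) = 120/4 = 30.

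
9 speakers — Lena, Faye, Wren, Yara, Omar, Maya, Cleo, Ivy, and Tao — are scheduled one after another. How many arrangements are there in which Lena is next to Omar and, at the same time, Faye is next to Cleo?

20160

Treat {Lena,Omar} as one block (2 orders) and {Faye,Cleo} as another (2 orders).
That leaves 7 units to arrange: 2 × 2 × 7! = 4 × 5040 = 20160.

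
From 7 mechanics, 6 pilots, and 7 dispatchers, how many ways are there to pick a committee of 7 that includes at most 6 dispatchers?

77519

Split by how many dispatchers are chosen (0 through 6).
Sum: C(7,0)·C(13,7) + C(7,1)·C(13,6) + C(7,2)·C(13,5) + C(7,3)·C(13,4) + C(7,4)·C(13,3) + C(7,5)·C(13,2) + C(7,6)·C(13,1) = 1716 + 12012 + 27027 + 25025 + 10010 + 1638 + 91 = 77519.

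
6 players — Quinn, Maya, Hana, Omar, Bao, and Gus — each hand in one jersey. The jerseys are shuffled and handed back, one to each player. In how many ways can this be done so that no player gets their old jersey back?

This is the derangement count D_6: permutations of 6 items with no fixed point.
By inclusion–exclusion this is Σ_{j=0}^{6} (−1)^j C(6,j)·(6−j)!.
Computing: 720 − 720 + 360 − 120 + 30 − 6 + 1 = 265.

265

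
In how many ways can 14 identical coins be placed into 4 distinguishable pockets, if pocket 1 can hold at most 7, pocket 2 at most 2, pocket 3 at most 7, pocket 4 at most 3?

By stars and bars, unrestricted non-negative solutions to x_1+…+x_4 = 14 number C(14+3,3) = 680.
Subtract solutions that violate a single cap (substitute x_i' = x_i − (cap_i+1)): x_1 ≥ 8 gives C(9,3) = 84; x_2 ≥ 3 gives C(14,3) = 364; x_3 ≥ 8 gives C(9,3) = 84; x_4 ≥ 4 gives C(13,3) = 286. Together 818.
Add back pairs where two caps are both exceeded: 20 + 0 + 10 + 20 + 120 + 10 = 180.
By inclusion–exclusion the count is 680 − 818 + 180 = 42.

42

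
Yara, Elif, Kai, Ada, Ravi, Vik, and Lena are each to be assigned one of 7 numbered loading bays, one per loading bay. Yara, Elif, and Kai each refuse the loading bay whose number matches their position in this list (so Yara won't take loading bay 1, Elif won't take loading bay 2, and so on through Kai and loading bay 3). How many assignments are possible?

3216

Let Aᵢ (for i ∈ {1, 2, 3}) be the placements that put person i in their forbidden loading bay. Any j of these fix j positions, leaving (7−j)! ways to fill the rest, and there are C(3,j) ways to pick which j.
By inclusion–exclusion, the number of valid placements is Σ_{j=0}^{3} (−1)^j C(3,j)·(7−j)!.
Computing: 5040 − 2160 + 360 − 24 = 3216.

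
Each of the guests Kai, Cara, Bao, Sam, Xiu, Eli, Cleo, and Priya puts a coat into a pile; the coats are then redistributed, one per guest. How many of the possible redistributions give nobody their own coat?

Count assignments avoiding every fixed point. For any j of the 8 guests fixed to their own coat, the other 8−j can be arranged in (8−j)! ways.
By inclusion–exclusion this is Σ_{j=0}^{8} (−1)^j C(8,j)·(8−j)!.
Computing: 40320 − 40320 + 20160 − 6720 + 1680 − 336 + 56 − 8 + 1 = 14833.

14833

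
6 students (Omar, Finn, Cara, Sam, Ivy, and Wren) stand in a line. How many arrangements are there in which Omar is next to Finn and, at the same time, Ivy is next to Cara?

Treat {Omar,Finn} as one block (2 orders) and {Ivy,Cara} as another (2 orders).
That leaves 4 units to arrange: 2 × 2 × 4! = 4 × 24 = 96.

96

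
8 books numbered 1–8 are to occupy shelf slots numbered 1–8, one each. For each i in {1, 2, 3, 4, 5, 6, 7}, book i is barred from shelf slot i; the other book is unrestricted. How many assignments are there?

Let Aᵢ (for 1 ≤ i ≤ 7) be the placements that put book i in its forbidden shelf slot. Any j of these fix j positions, leaving (8−j)! ways to fill the rest, and there are C(7,j) ways to pick which j.
By inclusion–exclusion, the number of valid placements is Σ_{j=0}^{7} (−1)^j C(7,j)·(8−j)!.
Computing: 40320 − 35280 + 15120 − 4200 + 840 − 126 + 14 − 1 = 16687.

16687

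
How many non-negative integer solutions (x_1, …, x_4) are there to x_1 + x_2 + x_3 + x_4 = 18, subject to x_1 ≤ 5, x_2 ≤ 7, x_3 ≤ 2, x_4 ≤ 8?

31

Ignoring the caps, the number of non-negative solutions to x_1+…+x_4 = 18 is C(21,3) = 1330.
Subtract solutions that violate a single cap (substitute x_i' = x_i − (cap_i+1)): x_1 ≥ 6 gives C(15,3) = 455; x_2 ≥ 8 gives C(13,3) = 286; x_3 ≥ 3 gives C(18,3) = 816; x_4 ≥ 9 gives C(12,3) = 220. Together 1777.
Add back pairs where two caps are both exceeded: 35 + 220 + 20 + 120 + 4 + 84 = 483.
Subtract triples: 4 + 0 + 1 + 0 = 5.
By inclusion–exclusion the count is 1330 − 1777 + 483 − 5 = 31.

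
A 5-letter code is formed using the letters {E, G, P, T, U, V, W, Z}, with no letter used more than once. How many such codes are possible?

This is a permutation of 5 out of 8: P(8,5) = 8!/3!.
8 × 7 × 6 × 5 × 4 = 6720.

6720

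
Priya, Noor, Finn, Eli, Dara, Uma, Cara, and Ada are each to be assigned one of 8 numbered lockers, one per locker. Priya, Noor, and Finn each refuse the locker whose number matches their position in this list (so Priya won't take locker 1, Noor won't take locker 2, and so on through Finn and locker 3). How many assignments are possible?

27240

Let Aᵢ (for i ∈ {1, 2, 3}) be the placements that put person i in their forbidden locker. Any j of these fix j positions, leaving (8−j)! ways to fill the rest, and there are C(3,j) ways to pick which j.
By inclusion–exclusion, the number of valid placements is Σ_{j=0}^{3} (−1)^j C(3,j)·(8−j)!.
Computing: 40320 − 15120 + 2160 − 120 = 27240.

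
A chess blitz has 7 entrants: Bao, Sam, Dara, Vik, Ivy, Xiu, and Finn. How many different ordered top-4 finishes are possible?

This is an ordered selection of 4 from 7: P(7,4).
That gives 7 × 6 × 5 × 4 = 840.

840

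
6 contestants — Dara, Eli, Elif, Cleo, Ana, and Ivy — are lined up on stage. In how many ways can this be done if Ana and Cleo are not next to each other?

480

There are 6! = 720 arrangements in all. If Ana and Cleo are adjacent, merging them into one block gives 2·(5)! = 240 arrangements.
So 720 − 240 = 480 arrangements keep them apart.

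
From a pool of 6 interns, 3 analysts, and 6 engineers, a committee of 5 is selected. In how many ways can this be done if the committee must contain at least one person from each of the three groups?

With no constraint there are C(15,5) = 3003 possible selections.
Selections missing a whole group: no interns → C(9,5) = 126; no analysts → C(12,5) = 792; no engineers → C(9,5) = 126.
Add back selections omitting two groups (i.e. drawn from a single group): C(6,5) + C(3,5) + C(6,5) = 12.
By inclusion–exclusion: 3003 − 1044 + 12 = 1971.

1971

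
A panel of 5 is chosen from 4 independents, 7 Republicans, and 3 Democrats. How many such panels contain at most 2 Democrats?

1947

Split by how many Democrats are chosen (0 through 2).
Sum: C(3,0)·C(11,5) + C(3,1)·C(11,4) + C(3,2)·C(11,3) = 462 + 990 + 495 = 1947.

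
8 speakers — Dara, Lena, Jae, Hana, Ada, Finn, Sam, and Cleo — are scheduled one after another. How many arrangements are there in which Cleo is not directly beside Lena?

30240

Of the 8! = 40320 arrangements, those with Cleo and Lena adjacent number 2 × 7! = 10080 (treat the pair as a block with 2 internal orders).
Complementary counting: 40320 − 10080 = 30240.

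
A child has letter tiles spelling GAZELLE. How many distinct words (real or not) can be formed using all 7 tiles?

1260

The 7 letters of GAZELLE have repeats: E appearing twice and L appearing twice.
So there are 7! / (2!·2!) = 1260 distinguishable arrangements.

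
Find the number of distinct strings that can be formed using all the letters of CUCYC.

20

The 5 letters of CUCYC have repeats: C appearing 3 times.
So there are 5! / (3!) = 20 distinguishable arrangements.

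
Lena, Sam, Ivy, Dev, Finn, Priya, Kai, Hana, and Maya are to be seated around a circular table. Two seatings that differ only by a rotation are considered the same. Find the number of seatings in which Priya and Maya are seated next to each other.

Treat {Priya, Maya} as one unit (2 internal orders) and seat the resulting 8 units around the table: (7)! circular arrangements.
So 2 × (7)! = 2 × 5040 = 10080.

10080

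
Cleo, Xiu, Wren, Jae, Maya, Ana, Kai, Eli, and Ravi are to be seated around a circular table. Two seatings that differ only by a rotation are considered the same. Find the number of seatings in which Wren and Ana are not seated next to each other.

All circular seatings of 9 people number (8)! = 40320.
Those with Wren next to Ana: fuse the pair into one unit and seat 8 units around a circle — 2·(7)! = 10080.
Subtracting, 40320 − 10080 = 30240.

30240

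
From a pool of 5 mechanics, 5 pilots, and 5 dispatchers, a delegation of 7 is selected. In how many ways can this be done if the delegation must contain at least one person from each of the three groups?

6075

With no constraint there are C(15,7) = 6435 possible selections.
Subtract selections that omit an entire group: no mechanics → C(10,7) = 120; no pilots → C(10,7) = 120; no dispatchers → C(10,7) = 120.
Add back selections omitting two groups (i.e. drawn from a single group): C(5,7) + C(5,7) + C(5,7) = 0.
By inclusion–exclusion: 6435 − 360 + 0 = 6075.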